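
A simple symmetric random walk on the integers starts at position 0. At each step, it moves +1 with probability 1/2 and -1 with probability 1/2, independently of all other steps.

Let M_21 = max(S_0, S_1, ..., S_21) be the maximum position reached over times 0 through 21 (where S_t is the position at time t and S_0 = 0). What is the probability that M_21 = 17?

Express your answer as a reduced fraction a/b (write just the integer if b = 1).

Answer: 105/1048576

Derivation:
Let M_21 = max(S_0,...,S_21). Use the reflection principle: for j ≥ 1, #{paths with M_21 ≥ j} = #{S_21 ≥ j} + #{S_21 ≥ j+1}.
By reflection, #{M_21 ≥ 17} = #{S_21 ≥ 17} + #{S_21 ≥ 18} = 232 + 22 = 254.
#{M_21 ≥ 18} = #{S_21 ≥ 18} + #{S_21 ≥ 19} = 22 + 22 = 44.
#{M_21 = 17} = 254 - 44 = 210.
P(M_21 = 17) = 210/2097152 = 105/1048576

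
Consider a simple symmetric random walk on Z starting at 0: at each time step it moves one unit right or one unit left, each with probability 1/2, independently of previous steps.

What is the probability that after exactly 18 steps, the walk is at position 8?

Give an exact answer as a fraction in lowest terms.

To reach position 8 after 18 steps: need 13 steps of +1 and 5 of -1.
Favorable paths: C(18,13) = 8568
Total paths: 2^18 = 262144
P = 8568/262144 = 1071/32768

Answer: 1071/32768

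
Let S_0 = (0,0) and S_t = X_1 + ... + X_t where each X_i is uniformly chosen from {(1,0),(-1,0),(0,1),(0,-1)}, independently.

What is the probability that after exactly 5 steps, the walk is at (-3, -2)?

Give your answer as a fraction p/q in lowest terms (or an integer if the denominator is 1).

Answer: 5/512

Derivation:
Let h be the number of horizontal steps (so 5-h are vertical). To end at (-3,-2) need (h-3)/2 right-steps and ((5-h)-2)/2 up-steps.
Sum over h with 3 ≤ h ≤ 3, h ≡ 1 (mod 2), 5-h ≡ 0 (mod 2):
h=3: C(5,3)·C(3,0)·C(2,0) = 10·1·1 = 10
Total favorable: 10
Total paths: 4^5 = 1024
P = 10/1024 = 5/512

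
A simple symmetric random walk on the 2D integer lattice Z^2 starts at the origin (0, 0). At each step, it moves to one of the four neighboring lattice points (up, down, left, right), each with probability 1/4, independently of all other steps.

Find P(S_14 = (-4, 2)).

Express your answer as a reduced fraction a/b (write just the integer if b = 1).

Let h be the number of horizontal steps (so 14-h are vertical). To end at (-4,2) need (h-4)/2 right-steps and ((14-h)+2)/2 up-steps.
Sum over h with 4 ≤ h ≤ 12, h ≡ 0 (mod 2), 14-h ≡ 0 (mod 2):
h=4: C(14,4)·C(4,0)·C(10,6) = 1001·1·210 = 210210
h=6: C(14,6)·C(6,1)·C(8,5) = 3003·6·56 = 1009008
h=8: C(14,8)·C(8,2)·C(6,4) = 3003·28·15 = 1261260
h=10: C(14,10)·C(10,3)·C(4,3) = 1001·120·4 = 480480
h=12: C(14,12)·C(12,4)·C(2,2) = 91·495·1 = 45045
Total favorable: 3006003
Total paths: 4^14 = 268435456
P = 3006003/268435456 = 3006003/268435456

Answer: 3006003/268435456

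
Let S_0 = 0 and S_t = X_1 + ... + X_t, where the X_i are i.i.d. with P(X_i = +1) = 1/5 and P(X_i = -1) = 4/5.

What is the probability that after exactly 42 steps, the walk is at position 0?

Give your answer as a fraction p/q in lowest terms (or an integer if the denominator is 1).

Answer: 473456633351019379556352/45474735088646411895751953125

Derivation:
To be at 0 after 42 steps: need exactly 21 steps of +1 and 21 of -1.
Number of such sequences: C(42,21) = 538257874440
Each has probability (1/5)^21 · (4/5)^21 = 4398046511104/227373675443232059478759765625
P = 538257874440 · 4398046511104/227373675443232059478759765625 = 473456633351019379556352/45474735088646411895751953125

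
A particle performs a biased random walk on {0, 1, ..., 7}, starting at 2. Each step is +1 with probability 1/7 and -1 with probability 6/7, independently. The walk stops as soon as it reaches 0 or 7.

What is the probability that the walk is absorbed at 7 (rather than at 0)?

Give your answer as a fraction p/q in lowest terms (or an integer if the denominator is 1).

Biased walk: p = 1/7, q = 6/7, r = q/p = 6
Gambler's ruin: P(hit 7 before 0 | start at 2) = (1 - r^a)/(1 - r^N)
r^2 = 36; r^7 = 279936
P = (1 - 36) / (1 - 279936) = -35 / -279935 = 7/55987

Answer: 7/55987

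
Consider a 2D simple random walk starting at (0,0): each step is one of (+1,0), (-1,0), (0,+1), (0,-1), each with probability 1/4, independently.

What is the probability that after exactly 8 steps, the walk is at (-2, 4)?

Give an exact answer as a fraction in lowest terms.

Let h be the number of horizontal steps (so 8-h are vertical). To end at (-2,4) need (h-2)/2 right-steps and ((8-h)+4)/2 up-steps.
Sum over h with 2 ≤ h ≤ 4, h ≡ 0 (mod 2), 8-h ≡ 0 (mod 2):
h=2: C(8,2)·C(2,0)·C(6,5) = 28·1·6 = 168
h=4: C(8,4)·C(4,1)·C(4,4) = 70·4·1 = 280
Total favorable: 448
Total paths: 4^8 = 65536
P = 448/65536 = 7/1024

Answer: 7/1024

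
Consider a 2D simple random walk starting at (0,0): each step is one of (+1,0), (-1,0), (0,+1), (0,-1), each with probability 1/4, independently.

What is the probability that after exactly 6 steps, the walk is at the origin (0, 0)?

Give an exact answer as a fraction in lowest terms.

Let h be the number of horizontal steps (so 6-h are vertical). To end at (0,0) need (h+0)/2 right-steps and ((6-h)+0)/2 up-steps.
Sum over h with 0 ≤ h ≤ 6, h ≡ 0 (mod 2), 6-h ≡ 0 (mod 2):
h=0: C(6,0)·C(0,0)·C(6,3) = 1·1·20 = 20
h=2: C(6,2)·C(2,1)·C(4,2) = 15·2·6 = 180
h=4: C(6,4)·C(4,2)·C(2,1) = 15·6·2 = 180
h=6: C(6,6)·C(6,3)·C(0,0) = 1·20·1 = 20
Total favorable: 400
Total paths: 4^6 = 4096
P = 400/4096 = 25/256

Answer: 25/256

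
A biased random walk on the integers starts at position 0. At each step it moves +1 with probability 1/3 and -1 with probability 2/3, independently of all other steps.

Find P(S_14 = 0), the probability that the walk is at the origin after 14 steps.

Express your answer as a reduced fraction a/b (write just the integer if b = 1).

To be at 0 after 14 steps: need exactly 7 steps of +1 and 7 of -1.
Number of such sequences: C(14,7) = 3432
Each has probability (1/3)^7 · (2/3)^7 = 128/4782969
P = 3432 · 128/4782969 = 146432/1594323

Answer: 146432/1594323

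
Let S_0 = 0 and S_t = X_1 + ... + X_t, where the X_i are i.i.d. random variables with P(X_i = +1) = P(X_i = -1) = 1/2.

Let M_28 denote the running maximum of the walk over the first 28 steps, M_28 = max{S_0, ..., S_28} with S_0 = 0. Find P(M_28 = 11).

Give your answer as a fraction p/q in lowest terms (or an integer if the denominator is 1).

Answer: 3108105/268435456

Derivation:
Let M_28 = max(S_0,...,S_28). Use the reflection principle: for j ≥ 1, #{paths with M_28 ≥ j} = #{S_28 ≥ j} + #{S_28 ≥ j+1}.
By reflection, #{M_28 ≥ 11} = #{S_28 ≥ 11} + #{S_28 ≥ 12} = 4791323 + 4791323 = 9582646.
#{M_28 ≥ 12} = #{S_28 ≥ 12} + #{S_28 ≥ 13} = 4791323 + 1683218 = 6474541.
#{M_28 = 11} = 9582646 - 6474541 = 3108105.
P(M_28 = 11) = 3108105/268435456 = 3108105/268435456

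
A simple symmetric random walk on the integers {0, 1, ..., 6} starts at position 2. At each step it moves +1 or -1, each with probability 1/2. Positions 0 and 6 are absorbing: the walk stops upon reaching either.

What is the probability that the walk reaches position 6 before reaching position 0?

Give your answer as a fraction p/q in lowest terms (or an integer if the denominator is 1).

Symmetric walk (p = 1/2): the harmonic-function argument gives P(hit 6 before 0 | start at 2) = a/N.
P = 2/6 = 1/3

Answer: 1/3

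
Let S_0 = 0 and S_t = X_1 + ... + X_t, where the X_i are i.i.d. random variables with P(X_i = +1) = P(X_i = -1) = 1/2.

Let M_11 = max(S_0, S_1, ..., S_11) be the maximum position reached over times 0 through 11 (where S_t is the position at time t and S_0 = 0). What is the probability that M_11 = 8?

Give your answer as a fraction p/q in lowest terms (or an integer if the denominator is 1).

Answer: 11/2048

Derivation:
Let M_11 = max(S_0,...,S_11). Use the reflection principle: for j ≥ 1, #{paths with M_11 ≥ j} = #{S_11 ≥ j} + #{S_11 ≥ j+1}.
By reflection, #{M_11 ≥ 8} = #{S_11 ≥ 8} + #{S_11 ≥ 9} = 12 + 12 = 24.
#{M_11 ≥ 9} = #{S_11 ≥ 9} + #{S_11 ≥ 10} = 12 + 1 = 13.
#{M_11 = 8} = 24 - 13 = 11.
P(M_11 = 8) = 11/2048 = 11/2048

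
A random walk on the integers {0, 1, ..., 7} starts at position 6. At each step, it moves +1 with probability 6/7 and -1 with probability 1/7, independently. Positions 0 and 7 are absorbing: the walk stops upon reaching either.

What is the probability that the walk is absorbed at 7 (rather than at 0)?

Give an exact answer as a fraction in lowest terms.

Biased walk: p = 6/7, q = 1/7, r = q/p = 1/6
Gambler's ruin: P(hit 7 before 0 | start at 6) = (1 - r^a)/(1 - r^N)
r^6 = 1/46656; r^7 = 1/279936
P = (1 - 1/46656) / (1 - 1/279936) = 46655/46656 / 279935/279936 = 55986/55987

Answer: 55986/55987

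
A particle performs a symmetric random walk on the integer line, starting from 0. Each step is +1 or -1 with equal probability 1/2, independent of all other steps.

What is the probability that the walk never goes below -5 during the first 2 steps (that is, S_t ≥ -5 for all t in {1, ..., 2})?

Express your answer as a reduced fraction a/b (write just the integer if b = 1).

Answer: 1

Derivation:
Let f(t,s) = #length-t paths at position s with S_1..S_t all ≥ -5.
f(t,s) = f(t-1,s-1) + f(t-1,s+1) for s ≥ -5; f(t,s) = 0 for s < -5.
t=0: f(0,0)=1
t=1: f(1,-1)=1 f(1,1)=1
t=2: f(2,-2)=1 f(2,0)=2 f(2,2)=1
Σ_s f(2,s) = 4
P = 4/4 = 1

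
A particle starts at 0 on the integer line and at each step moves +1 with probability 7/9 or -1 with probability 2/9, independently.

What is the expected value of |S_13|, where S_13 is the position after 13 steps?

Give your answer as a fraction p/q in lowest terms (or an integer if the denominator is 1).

Answer: 683450831219/94143178827

Derivation:
S_13 takes values m ≡ 1 (mod 2) with |m| ≤ 13; P(S_13=m) = C(13,(13+m)/2) · (7/9)^((13+m)/2) · (2/9)^((13-m)/2).
Distribution: P(S=-13)=8192/2541865828329, P(S=-11)=372736/2541865828329, P(S=-9)=2609152/847288609443, P(S=-7)=100452352/2541865828329, P(S=-5)=878958080/2541865828329, P(S=-3)=615270656/282429536481, P(S=-1)=8613789184/847288609443, P(S=1)=30148262144/847288609443, P(S=3)=26379729376/282429536481, P(S=5)=461645264080/2541865828329, P(S=7)=646303369712/2541865828329, P(S=9)=205641981272/847288609443, P(S=11)=359873467226/2541865828329, P(S=13)=96889010407/2541865828329
E[|S_13|] = Σ_m |m|·P(S_13=m) = 683450831219/94143178827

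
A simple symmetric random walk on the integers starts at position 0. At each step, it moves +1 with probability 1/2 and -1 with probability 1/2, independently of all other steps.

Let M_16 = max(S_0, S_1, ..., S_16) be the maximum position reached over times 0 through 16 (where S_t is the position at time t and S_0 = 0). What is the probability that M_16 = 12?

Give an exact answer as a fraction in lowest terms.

Answer: 15/8192

Derivation:
Let M_16 = max(S_0,...,S_16). Use the reflection principle: for j ≥ 1, #{paths with M_16 ≥ j} = #{S_16 ≥ j} + #{S_16 ≥ j+1}.
By reflection, #{M_16 ≥ 12} = #{S_16 ≥ 12} + #{S_16 ≥ 13} = 137 + 17 = 154.
#{M_16 ≥ 13} = #{S_16 ≥ 13} + #{S_16 ≥ 14} = 17 + 17 = 34.
#{M_16 = 12} = 154 - 34 = 120.
P(M_16 = 12) = 120/65536 = 15/8192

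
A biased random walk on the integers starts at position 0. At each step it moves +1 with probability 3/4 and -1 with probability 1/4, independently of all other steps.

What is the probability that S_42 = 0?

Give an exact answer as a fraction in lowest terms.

Answer: 703795935117303228915/2417851639229258349412352

Derivation:
To be at 0 after 42 steps: need exactly 21 steps of +1 and 21 of -1.
Number of such sequences: C(42,21) = 538257874440
Each has probability (3/4)^21 · (1/4)^21 = 10460353203/19342813113834066795298816
P = 538257874440 · 10460353203/19342813113834066795298816 = 703795935117303228915/2417851639229258349412352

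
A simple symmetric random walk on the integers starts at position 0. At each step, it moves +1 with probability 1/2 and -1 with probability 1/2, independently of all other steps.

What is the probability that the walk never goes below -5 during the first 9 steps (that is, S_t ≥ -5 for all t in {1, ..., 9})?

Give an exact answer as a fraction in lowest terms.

Answer: 123/128

Derivation:
Let f(t,s) = #length-t paths at position s with S_1..S_t all ≥ -5.
f(t,s) = f(t-1,s-1) + f(t-1,s+1) for s ≥ -5; f(t,s) = 0 for s < -5.
t=0: f(0,0)=1
t=1: f(1,-1)=1 f(1,1)=1
t=2: f(2,-2)=1 f(2,0)=2 f(2,2)=1
t=3: f(3,-3)=1 f(3,-1)=3 f(3,1)=3 f(3,3)=1
t=4: f(4,-4)=1 f(4,-2)=4 f(4,0)=6 f(4,2)=4 f(4,4)=1
t=5: f(5,-5)=1 f(5,-3)=5 f(5,-1)=10 f(5,1)=10 f(5,3)=5 f(5,5)=1
t=6: f(6,-4)=6 f(6,-2)=15 f(6,0)=20 f(6,2)=15 f(6,4)=6 f(6,6)=1
t=7: f(7,-5)=6 f(7,-3)=21 f(7,-1)=35 f(7,1)=35 f(7,3)=21 f(7,5)=7 f(7,7)=1
t=8: f(8,-4)=27 f(8,-2)=56 f(8,0)=70 f(8,2)=56 f(8,4)=28 f(8,6)=8 f(8,8)=1
t=9: f(9,-5)=27 f(9,-3)=83 f(9,-1)=126 f(9,1)=126 f(9,3)=84 f(9,5)=36 f(9,7)=9 f(9,9)=1
Σ_s f(9,s) = 492
P = 492/512 = 123/128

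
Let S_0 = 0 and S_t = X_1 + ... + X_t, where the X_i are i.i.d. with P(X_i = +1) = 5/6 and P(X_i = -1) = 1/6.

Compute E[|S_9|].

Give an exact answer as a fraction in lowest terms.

Answer: 562003/93312

Derivation:
S_9 takes values m ≡ 1 (mod 2) with |m| ≤ 9; P(S_9=m) = C(9,(9+m)/2) · (5/6)^((9+m)/2) · (1/6)^((9-m)/2).
Distribution: P(S=-9)=1/10077696, P(S=-7)=5/1119744, P(S=-5)=25/279936, P(S=-3)=875/839808, P(S=-1)=4375/559872, P(S=1)=21875/559872, P(S=3)=109375/839808, P(S=5)=78125/279936, P(S=7)=390625/1119744, P(S=9)=1953125/10077696
E[|S_9|] = Σ_m |m|·P(S_9=m) = 562003/93312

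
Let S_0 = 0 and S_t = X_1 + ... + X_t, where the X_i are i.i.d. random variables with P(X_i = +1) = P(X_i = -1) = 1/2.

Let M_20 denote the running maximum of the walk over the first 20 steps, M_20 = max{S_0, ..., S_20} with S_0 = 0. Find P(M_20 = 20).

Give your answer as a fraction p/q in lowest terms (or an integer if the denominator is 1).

Answer: 1/1048576

Derivation:
Let M_20 = max(S_0,...,S_20). Use the reflection principle: for j ≥ 1, #{paths with M_20 ≥ j} = #{S_20 ≥ j} + #{S_20 ≥ j+1}.
By reflection, #{M_20 ≥ 20} = #{S_20 ≥ 20} + #{S_20 ≥ 21} = 1 + 0 = 1.
#{M_20 ≥ 21} = #{S_20 ≥ 21} + #{S_20 ≥ 22} = 0 + 0 = 0.
#{M_20 = 20} = 1 - 0 = 1.
P(M_20 = 20) = 1/1048576 = 1/1048576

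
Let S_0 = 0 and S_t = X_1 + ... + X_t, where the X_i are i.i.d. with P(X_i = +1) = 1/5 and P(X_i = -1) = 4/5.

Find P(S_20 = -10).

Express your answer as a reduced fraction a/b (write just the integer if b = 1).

Answer: 16647293239296/95367431640625

Derivation:
To reach position -10 after 20 steps: need 5 steps of +1 and 15 steps of -1.
Number of such sequences: C(20,5) = 15504
Each has probability (1/5)^5 · (4/5)^15 = 1073741824/95367431640625
P = 15504 · 1073741824/95367431640625 = 16647293239296/95367431640625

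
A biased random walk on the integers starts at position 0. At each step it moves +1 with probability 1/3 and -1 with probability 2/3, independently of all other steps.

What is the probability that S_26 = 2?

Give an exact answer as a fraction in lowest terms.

Answer: 39557939200/2541865828329

Derivation:
To reach position 2 after 26 steps: need 14 steps of +1 and 12 steps of -1.
Number of such sequences: C(26,14) = 9657700
Each has probability (1/3)^14 · (2/3)^12 = 4096/2541865828329
P = 9657700 · 4096/2541865828329 = 39557939200/2541865828329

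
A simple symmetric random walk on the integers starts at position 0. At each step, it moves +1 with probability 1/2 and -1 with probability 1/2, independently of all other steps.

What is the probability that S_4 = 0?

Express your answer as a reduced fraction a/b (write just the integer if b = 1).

Answer: 3/8

Derivation:
To return to 0 after 4 steps: need exactly 2 steps of +1 and 2 of -1.
Favorable paths: C(4,2) = 6
Total paths: 2^4 = 16
P = 6/16 = 3/8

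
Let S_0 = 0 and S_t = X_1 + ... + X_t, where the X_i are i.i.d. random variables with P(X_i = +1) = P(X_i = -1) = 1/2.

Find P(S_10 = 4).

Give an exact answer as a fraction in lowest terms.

Answer: 15/128

Derivation:
To reach position 4 after 10 steps: need 7 steps of +1 and 3 of -1.
Favorable paths: C(10,7) = 120
Total paths: 2^10 = 1024
P = 120/1024 = 15/128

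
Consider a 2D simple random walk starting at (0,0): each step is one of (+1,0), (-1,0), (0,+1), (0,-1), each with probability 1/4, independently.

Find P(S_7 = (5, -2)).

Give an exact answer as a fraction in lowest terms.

Answer: 21/16384

Derivation:
Let h be the number of horizontal steps (so 7-h are vertical). To end at (5,-2) need (h+5)/2 right-steps and ((7-h)-2)/2 up-steps.
Sum over h with 5 ≤ h ≤ 5, h ≡ 1 (mod 2), 7-h ≡ 0 (mod 2):
h=5: C(7,5)·C(5,5)·C(2,0) = 21·1·1 = 21
Total favorable: 21
Total paths: 4^7 = 16384
P = 21/16384 = 21/16384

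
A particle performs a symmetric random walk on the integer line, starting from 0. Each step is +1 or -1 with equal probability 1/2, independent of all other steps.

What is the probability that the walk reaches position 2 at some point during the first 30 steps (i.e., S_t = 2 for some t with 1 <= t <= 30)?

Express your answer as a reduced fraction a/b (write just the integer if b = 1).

Answer: 773201629/1073741824

Derivation:
Count via complement. Let g(t,s) = #length-t paths at position s with S_1..S_t all ≠ 2.
g(t,s) = g(t-1,s-1) + g(t-1,s+1) for s ≠ 2; g(t,2) = 0.
t=0: g(0,0)=1
t=1: g(1,-1)=1 g(1,1)=1
t=2: g(2,-2)=1 g(2,0)=2
t=3: g(3,-3)=1 g(3,-1)=3 g(3,1)=2
t=4: g(4,-4)=1 g(4,-2)=4 g(4,0)=5
t=5: g(5,-5)=1 g(5,-3)=5 g(5,-1)=9 g(5,1)=5
t=6: g(6,-6)=1 g(6,-4)=6 g(6,-2)=14 g(6,0)=14
t=7: g(7,-7)=1 g(7,-5)=7 g(7,-3)=20 g(7,-1)=28 g(7,1)=14
t=8: g(8,-8)=1 g(8,-6)=8 g(8,-4)=27 g(8,-2)=48 g(8,0)=42
t=9: g(9,-9)=1 g(9,-7)=9 g(9,-5)=35 g(9,-3)=75 g(9,-1)=90 g(9,1)=42
t=10: g(10,-10)=1 g(10,-8)=10 g(10,-6)=44 g(10,-4)=110 g(10,-2)=165 g(10,0)=132
t=11: g(11,-11)=1 g(11,-9)=11 g(11,-7)=54 g(11,-5)=154 g(11,-3)=275 g(11,-1)=297 g(11,1)=132
t=12: g(12,-12)=1 g(12,-10)=12 g(12,-8)=65 g(12,-6)=208 g(12,-4)=429 g(12,-2)=572 g(12,0)=429
t=13: g(13,-13)=1 g(13,-11)=13 g(13,-9)=77 g(13,-7)=273 g(13,-5)=637 g(13,-3)=1001 g(13,-1)=1001 g(13,1)=429
t=14: g(14,-14)=1 g(14,-12)=14 g(14,-10)=90 g(14,-8)=350 g(14,-6)=910 g(14,-4)=1638 g(14,-2)=2002 g(14,0)=1430
t=15: g(15,-15)=1 g(15,-13)=15 g(15,-11)=104 g(15,-9)=440 g(15,-7)=1260 g(15,-5)=2548 g(15,-3)=3640 g(15,-1)=3432 g(15,1)=1430
t=16: g(16,-16)=1 g(16,-14)=16 g(16,-12)=119 g(16,-10)=544 g(16,-8)=1700 g(16,-6)=3808 g(16,-4)=6188 g(16,-2)=7072 g(16,0)=4862
t=17: g(17,-17)=1 g(17,-15)=17 g(17,-13)=135 g(17,-11)=663 g(17,-9)=2244 g(17,-7)=5508 g(17,-5)=9996 g(17,-3)=13260 g(17,-1)=11934 g(17,1)=4862
t=18: g(18,-18)=1 g(18,-16)=18 g(18,-14)=152 g(18,-12)=798 g(18,-10)=2907 g(18,-8)=7752 g(18,-6)=15504 g(18,-4)=23256 g(18,-2)=25194 g(18,0)=16796
t=19: g(19,-19)=1 g(19,-17)=19 g(19,-15)=170 g(19,-13)=950 g(19,-11)=3705 g(19,-9)=10659 g(19,-7)=23256 g(19,-5)=38760 g(19,-3)=48450 g(19,-1)=41990 g(19,1)=16796
t=20: g(20,-20)=1 g(20,-18)=20 g(20,-16)=189 g(20,-14)=1120 g(20,-12)=4655 g(20,-10)=14364 g(20,-8)=33915 g(20,-6)=62016 g(20,-4)=87210 g(20,-2)=90440 g(20,0)=58786
t=21: g(21,-21)=1 g(21,-19)=21 g(21,-17)=209 g(21,-15)=1309 g(21,-13)=5775 g(21,-11)=19019 g(21,-9)=48279 g(21,-7)=95931 g(21,-5)=149226 g(21,-3)=177650 g(21,-1)=149226 g(21,1)=58786
t=22: g(22,-22)=1 g(22,-20)=22 g(22,-18)=230 g(22,-16)=1518 g(22,-14)=7084 g(22,-12)=24794 g(22,-10)=67298 g(22,-8)=144210 g(22,-6)=245157 g(22,-4)=326876 g(22,-2)=326876 g(22,0)=208012
t=23: g(23,-23)=1 g(23,-21)=23 g(23,-19)=252 g(23,-17)=1748 g(23,-15)=8602 g(23,-13)=31878 g(23,-11)=92092 g(23,-9)=211508 g(23,-7)=389367 g(23,-5)=572033 g(23,-3)=653752 g(23,-1)=534888 g(23,1)=208012
t=24: g(24,-24)=1 g(24,-22)=24 g(24,-20)=275 g(24,-18)=2000 g(24,-16)=10350 g(24,-14)=40480 g(24,-12)=123970 g(24,-10)=303600 g(24,-8)=600875 g(24,-6)=961400 g(24,-4)=1225785 g(24,-2)=1188640 g(24,0)=742900
t=25: g(25,-25)=1 g(25,-23)=25 g(25,-21)=299 g(25,-19)=2275 g(25,-17)=12350 g(25,-15)=50830 g(25,-13)=164450 g(25,-11)=427570 g(25,-9)=904475 g(25,-7)=1562275 g(25,-5)=2187185 g(25,-3)=2414425 g(25,-1)=1931540 g(25,1)=742900
t=26: g(26,-26)=1 g(26,-24)=26 g(26,-22)=324 g(26,-20)=2574 g(26,-18)=14625 g(26,-16)=63180 g(26,-14)=215280 g(26,-12)=592020 g(26,-10)=1332045 g(26,-8)=2466750 g(26,-6)=3749460 g(26,-4)=4601610 g(26,-2)=4345965 g(26,0)=2674440
t=27: g(27,-27)=1 g(27,-25)=27 g(27,-23)=350 g(27,-21)=2898 g(27,-19)=17199 g(27,-17)=77805 g(27,-15)=278460 g(27,-13)=807300 g(27,-11)=1924065 g(27,-9)=3798795 g(27,-7)=6216210 g(27,-5)=8351070 g(27,-3)=8947575 g(27,-1)=7020405 g(27,1)=2674440
t=28: g(28,-28)=1 g(28,-26)=28 g(28,-24)=377 g(28,-22)=3248 g(28,-20)=20097 g(28,-18)=95004 g(28,-16)=356265 g(28,-14)=1085760 g(28,-12)=2731365 g(28,-10)=5722860 g(28,-8)=10015005 g(28,-6)=14567280 g(28,-4)=17298645 g(28,-2)=15967980 g(28,0)=9694845
t=29: g(29,-29)=1 g(29,-27)=29 g(29,-25)=405 g(29,-23)=3625 g(29,-21)=23345 g(29,-19)=115101 g(29,-17)=451269 g(29,-15)=1442025 g(29,-13)=3817125 g(29,-11)=8454225 g(29,-9)=15737865 g(29,-7)=24582285 g(29,-5)=31865925 g(29,-3)=33266625 g(29,-1)=25662825 g(29,1)=9694845
t=30: g(30,-30)=1 g(30,-28)=30 g(30,-26)=434 g(30,-24)=4030 g(30,-22)=26970 g(30,-20)=138446 g(30,-18)=566370 g(30,-16)=1893294 g(30,-14)=5259150 g(30,-12)=12271350 g(30,-10)=24192090 g(30,-8)=40320150 g(30,-6)=56448210 g(30,-4)=65132550 g(30,-2)=58929450 g(30,0)=35357670
Paths never hitting 2: Σ_s g(30,s) = 300540195
Paths hitting 2: 2^30 - 300540195 = 773201629
P = 773201629/1073741824 = 773201629/1073741824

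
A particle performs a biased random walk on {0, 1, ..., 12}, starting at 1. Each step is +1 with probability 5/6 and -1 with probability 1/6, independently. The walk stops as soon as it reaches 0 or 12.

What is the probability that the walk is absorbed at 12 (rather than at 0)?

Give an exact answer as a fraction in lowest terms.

Answer: 48828125/61035156

Derivation:
Biased walk: p = 5/6, q = 1/6, r = q/p = 1/5
Gambler's ruin: P(hit 12 before 0 | start at 1) = (1 - r^a)/(1 - r^N)
r^1 = 1/5; r^12 = 1/244140625
P = (1 - 1/5) / (1 - 1/244140625) = 4/5 / 244140624/244140625 = 48828125/61035156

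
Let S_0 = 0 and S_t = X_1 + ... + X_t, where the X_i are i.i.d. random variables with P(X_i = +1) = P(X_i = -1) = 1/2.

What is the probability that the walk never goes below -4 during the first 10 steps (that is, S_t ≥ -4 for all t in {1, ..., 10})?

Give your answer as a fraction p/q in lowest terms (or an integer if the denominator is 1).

Let f(t,s) = #length-t paths at position s with S_1..S_t all ≥ -4.
f(t,s) = f(t-1,s-1) + f(t-1,s+1) for s ≥ -4; f(t,s) = 0 for s < -4.
t=0: f(0,0)=1
t=1: f(1,-1)=1 f(1,1)=1
t=2: f(2,-2)=1 f(2,0)=2 f(2,2)=1
t=3: f(3,-3)=1 f(3,-1)=3 f(3,1)=3 f(3,3)=1
t=4: f(4,-4)=1 f(4,-2)=4 f(4,0)=6 f(4,2)=4 f(4,4)=1
t=5: f(5,-3)=5 f(5,-1)=10 f(5,1)=10 f(5,3)=5 f(5,5)=1
t=6: f(6,-4)=5 f(6,-2)=15 f(6,0)=20 f(6,2)=15 f(6,4)=6 f(6,6)=1
t=7: f(7,-3)=20 f(7,-1)=35 f(7,1)=35 f(7,3)=21 f(7,5)=7 f(7,7)=1
t=8: f(8,-4)=20 f(8,-2)=55 f(8,0)=70 f(8,2)=56 f(8,4)=28 f(8,6)=8 f(8,8)=1
t=9: f(9,-3)=75 f(9,-1)=125 f(9,1)=126 f(9,3)=84 f(9,5)=36 f(9,7)=9 f(9,9)=1
t=10: f(10,-4)=75 f(10,-2)=200 f(10,0)=251 f(10,2)=210 f(10,4)=120 f(10,6)=45 f(10,8)=10 f(10,10)=1
Σ_s f(10,s) = 912
P = 912/1024 = 57/64

Answer: 57/64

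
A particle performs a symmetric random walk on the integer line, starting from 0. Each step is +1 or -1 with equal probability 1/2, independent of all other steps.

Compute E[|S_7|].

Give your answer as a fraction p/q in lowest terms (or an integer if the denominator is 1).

Answer: 35/16

Derivation:
S_7 takes values m ≡ 1 (mod 2) with |m| ≤ 7; P(S_7=m) = C(7,(7+m)/2)/2^7.
Total paths: 2^7 = 128
Distribution: P(S=-7)=1/128, P(S=-5)=7/128, P(S=-3)=21/128, P(S=-1)=35/128, P(S=1)=35/128, P(S=3)=21/128, P(S=5)=7/128, P(S=7)=1/128
E[|S_7|] = Σ_m |m|·P(S_7=m) = 280/128 = 35/16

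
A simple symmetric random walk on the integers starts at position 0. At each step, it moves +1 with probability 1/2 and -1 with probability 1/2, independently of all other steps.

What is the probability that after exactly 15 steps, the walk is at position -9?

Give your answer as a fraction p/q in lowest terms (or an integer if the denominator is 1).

Answer: 455/32768

Derivation:
To reach position -9 after 15 steps: need 3 steps of +1 and 12 of -1.
Favorable paths: C(15,3) = 455
Total paths: 2^15 = 32768
P = 455/32768 = 455/32768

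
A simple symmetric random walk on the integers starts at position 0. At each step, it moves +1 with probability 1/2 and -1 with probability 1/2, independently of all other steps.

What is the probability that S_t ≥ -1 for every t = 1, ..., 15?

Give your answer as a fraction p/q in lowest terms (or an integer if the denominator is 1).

Answer: 6435/16384

Derivation:
Let f(t,s) = #length-t paths at position s with S_1..S_t all ≥ -1.
f(t,s) = f(t-1,s-1) + f(t-1,s+1) for s ≥ -1; f(t,s) = 0 for s < -1.
t=0: f(0,0)=1
t=1: f(1,-1)=1 f(1,1)=1
t=2: f(2,0)=2 f(2,2)=1
t=3: f(3,-1)=2 f(3,1)=3 f(3,3)=1
t=4: f(4,0)=5 f(4,2)=4 f(4,4)=1
t=5: f(5,-1)=5 f(5,1)=9 f(5,3)=5 f(5,5)=1
t=6: f(6,0)=14 f(6,2)=14 f(6,4)=6 f(6,6)=1
t=7: f(7,-1)=14 f(7,1)=28 f(7,3)=20 f(7,5)=7 f(7,7)=1
t=8: f(8,0)=42 f(8,2)=48 f(8,4)=27 f(8,6)=8 f(8,8)=1
t=9: f(9,-1)=42 f(9,1)=90 f(9,3)=75 f(9,5)=35 f(9,7)=9 f(9,9)=1
t=10: f(10,0)=132 f(10,2)=165 f(10,4)=110 f(10,6)=44 f(10,8)=10 f(10,10)=1
t=11: f(11,-1)=132 f(11,1)=297 f(11,3)=275 f(11,5)=154 f(11,7)=54 f(11,9)=11 f(11,11)=1
t=12: f(12,0)=429 f(12,2)=572 f(12,4)=429 f(12,6)=208 f(12,8)=65 f(12,10)=12 f(12,12)=1
t=13: f(13,-1)=429 f(13,1)=1001 f(13,3)=1001 f(13,5)=637 f(13,7)=273 f(13,9)=77 f(13,11)=13 f(13,13)=1
t=14: f(14,0)=1430 f(14,2)=2002 f(14,4)=1638 f(14,6)=910 f(14,8)=350 f(14,10)=90 f(14,12)=14 f(14,14)=1
t=15: f(15,-1)=1430 f(15,1)=3432 f(15,3)=3640 f(15,5)=2548 f(15,7)=1260 f(15,9)=440 f(15,11)=104 f(15,13)=15 f(15,15)=1
Σ_s f(15,s) = 12870
P = 12870/32768 = 6435/16384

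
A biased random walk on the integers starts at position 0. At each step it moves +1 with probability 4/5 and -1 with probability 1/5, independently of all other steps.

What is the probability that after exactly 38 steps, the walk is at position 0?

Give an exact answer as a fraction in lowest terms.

Answer: 388625285349101273088/14551915228366851806640625

Derivation:
To be at 0 after 38 steps: need exactly 19 steps of +1 and 19 of -1.
Number of such sequences: C(38,19) = 35345263800
Each has probability (4/5)^19 · (1/5)^19 = 274877906944/363797880709171295166015625
P = 35345263800 · 274877906944/363797880709171295166015625 = 388625285349101273088/14551915228366851806640625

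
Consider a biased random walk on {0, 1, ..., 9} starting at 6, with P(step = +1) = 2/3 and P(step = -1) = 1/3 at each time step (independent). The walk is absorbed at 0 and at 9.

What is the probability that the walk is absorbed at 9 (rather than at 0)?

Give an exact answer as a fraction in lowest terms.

Biased walk: p = 2/3, q = 1/3, r = q/p = 1/2
Gambler's ruin: P(hit 9 before 0 | start at 6) = (1 - r^a)/(1 - r^N)
r^6 = 1/64; r^9 = 1/512
P = (1 - 1/64) / (1 - 1/512) = 63/64 / 511/512 = 72/73

Answer: 72/73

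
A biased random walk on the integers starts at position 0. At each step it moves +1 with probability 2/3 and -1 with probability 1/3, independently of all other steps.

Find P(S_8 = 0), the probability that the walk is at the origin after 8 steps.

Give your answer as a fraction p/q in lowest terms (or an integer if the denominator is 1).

Answer: 1120/6561

Derivation:
To be at 0 after 8 steps: need exactly 4 steps of +1 and 4 of -1.
Number of such sequences: C(8,4) = 70
Each has probability (2/3)^4 · (1/3)^4 = 16/6561
P = 70 · 16/6561 = 1120/6561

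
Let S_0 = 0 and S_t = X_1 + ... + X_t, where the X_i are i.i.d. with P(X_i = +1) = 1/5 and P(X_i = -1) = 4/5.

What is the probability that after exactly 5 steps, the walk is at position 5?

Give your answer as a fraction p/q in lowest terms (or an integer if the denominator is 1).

Answer: 1/3125

Derivation:
To reach position 5 after 5 steps: need 5 steps of +1 and 0 steps of -1.
Number of such sequences: C(5,5) = 1
Each has probability (1/5)^5 · (4/5)^0 = 1/3125
P = 1 · 1/3125 = 1/3125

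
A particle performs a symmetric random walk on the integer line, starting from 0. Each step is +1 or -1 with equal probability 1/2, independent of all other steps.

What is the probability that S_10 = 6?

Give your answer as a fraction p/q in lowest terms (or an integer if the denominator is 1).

To reach position 6 after 10 steps: need 8 steps of +1 and 2 of -1.
Favorable paths: C(10,8) = 45
Total paths: 2^10 = 1024
P = 45/1024 = 45/1024

Answer: 45/1024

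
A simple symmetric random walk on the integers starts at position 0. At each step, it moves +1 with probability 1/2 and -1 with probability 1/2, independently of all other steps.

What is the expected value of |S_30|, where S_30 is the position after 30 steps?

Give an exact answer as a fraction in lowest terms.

Answer: 145422675/33554432

Derivation:
S_30 takes values m ≡ 0 (mod 2) with |m| ≤ 30; P(S_30=m) = C(30,(30+m)/2)/2^30.
Total paths: 2^30 = 1073741824
Distribution: P(S=-30)=1/1073741824, P(S=-28)=30/1073741824, P(S=-26)=435/1073741824, P(S=-24)=4060/1073741824, P(S=-22)=27405/1073741824, P(S=-20)=142506/1073741824, P(S=-18)=593775/1073741824, P(S=-16)=2035800/1073741824, P(S=-14)=5852925/1073741824, P(S=-12)=14307150/1073741824, P(S=-10)=30045015/1073741824, P(S=-8)=54627300/1073741824, P(S=-6)=86493225/1073741824, P(S=-4)=119759850/1073741824, P(S=-2)=145422675/1073741824, P(S=0)=155117520/1073741824, P(S=2)=145422675/1073741824, P(S=4)=119759850/1073741824, P(S=6)=86493225/1073741824, P(S=8)=54627300/1073741824, P(S=10)=30045015/1073741824, P(S=12)=14307150/1073741824, P(S=14)=5852925/1073741824, P(S=16)=2035800/1073741824, P(S=18)=593775/1073741824, P(S=20)=142506/1073741824, P(S=22)=27405/1073741824, P(S=24)=4060/1073741824, P(S=26)=435/1073741824, P(S=28)=30/1073741824, P(S=30)=1/1073741824
E[|S_30|] = Σ_m |m|·P(S_30=m) = 4653525600/1073741824 = 145422675/33554432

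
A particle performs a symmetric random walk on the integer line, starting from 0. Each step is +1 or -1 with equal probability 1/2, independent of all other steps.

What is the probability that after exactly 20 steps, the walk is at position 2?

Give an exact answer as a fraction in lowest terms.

Answer: 20995/131072

Derivation:
To reach position 2 after 20 steps: need 11 steps of +1 and 9 of -1.
Favorable paths: C(20,11) = 167960
Total paths: 2^20 = 1048576
P = 167960/1048576 = 20995/131072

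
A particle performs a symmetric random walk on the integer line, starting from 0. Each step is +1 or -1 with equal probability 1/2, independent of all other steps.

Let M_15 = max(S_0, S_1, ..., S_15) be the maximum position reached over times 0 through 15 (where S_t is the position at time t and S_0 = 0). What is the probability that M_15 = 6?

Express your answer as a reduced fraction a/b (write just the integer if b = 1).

Answer: 1365/32768

Derivation:
Let M_15 = max(S_0,...,S_15). Use the reflection principle: for j ≥ 1, #{paths with M_15 ≥ j} = #{S_15 ≥ j} + #{S_15 ≥ j+1}.
By reflection, #{M_15 ≥ 6} = #{S_15 ≥ 6} + #{S_15 ≥ 7} = 1941 + 1941 = 3882.
#{M_15 ≥ 7} = #{S_15 ≥ 7} + #{S_15 ≥ 8} = 1941 + 576 = 2517.
#{M_15 = 6} = 3882 - 2517 = 1365.
P(M_15 = 6) = 1365/32768 = 1365/32768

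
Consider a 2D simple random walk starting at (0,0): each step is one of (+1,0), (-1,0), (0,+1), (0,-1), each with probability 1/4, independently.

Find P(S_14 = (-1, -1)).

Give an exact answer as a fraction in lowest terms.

Let h be the number of horizontal steps (so 14-h are vertical). To end at (-1,-1) need (h-1)/2 right-steps and ((14-h)-1)/2 up-steps.
Sum over h with 1 ≤ h ≤ 13, h ≡ 1 (mod 2), 14-h ≡ 1 (mod 2):
h=1: C(14,1)·C(1,0)·C(13,6) = 14·1·1716 = 24024
h=3: C(14,3)·C(3,1)·C(11,5) = 364·3·462 = 504504
h=5: C(14,5)·C(5,2)·C(9,4) = 2002·10·126 = 2522520
h=7: C(14,7)·C(7,3)·C(7,3) = 3432·35·35 = 4204200
h=9: C(14,9)·C(9,4)·C(5,2) = 2002·126·10 = 2522520
h=11: C(14,11)·C(11,5)·C(3,1) = 364·462·3 = 504504
h=13: C(14,13)·C(13,6)·C(1,0) = 14·1716·1 = 24024
Total favorable: 10306296
Total paths: 4^14 = 268435456
P = 10306296/268435456 = 1288287/33554432

Answer: 1288287/33554432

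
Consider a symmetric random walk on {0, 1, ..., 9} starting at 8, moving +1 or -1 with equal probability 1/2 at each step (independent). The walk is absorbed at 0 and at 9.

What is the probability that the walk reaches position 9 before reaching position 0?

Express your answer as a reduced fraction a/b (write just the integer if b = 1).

Answer: 8/9

Derivation:
Symmetric walk (p = 1/2): the harmonic-function argument gives P(hit 9 before 0 | start at 8) = a/N.
P = 8/9 = 8/9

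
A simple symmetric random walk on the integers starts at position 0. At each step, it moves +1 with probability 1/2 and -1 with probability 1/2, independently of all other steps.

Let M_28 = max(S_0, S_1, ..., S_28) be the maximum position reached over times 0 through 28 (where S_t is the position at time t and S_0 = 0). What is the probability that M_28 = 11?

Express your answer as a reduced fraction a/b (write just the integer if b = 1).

Let M_28 = max(S_0,...,S_28). Use the reflection principle: for j ≥ 1, #{paths with M_28 ≥ j} = #{S_28 ≥ j} + #{S_28 ≥ j+1}.
By reflection, #{M_28 ≥ 11} = #{S_28 ≥ 11} + #{S_28 ≥ 12} = 4791323 + 4791323 = 9582646.
#{M_28 ≥ 12} = #{S_28 ≥ 12} + #{S_28 ≥ 13} = 4791323 + 1683218 = 6474541.
#{M_28 = 11} = 9582646 - 6474541 = 3108105.
P(M_28 = 11) = 3108105/268435456 = 3108105/268435456

Answer: 3108105/268435456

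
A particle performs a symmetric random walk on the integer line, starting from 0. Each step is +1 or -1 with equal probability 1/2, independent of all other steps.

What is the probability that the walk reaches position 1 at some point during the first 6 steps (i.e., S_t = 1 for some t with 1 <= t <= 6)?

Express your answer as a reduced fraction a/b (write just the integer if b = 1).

Count via complement. Let g(t,s) = #length-t paths at position s with S_1..S_t all ≠ 1.
g(t,s) = g(t-1,s-1) + g(t-1,s+1) for s ≠ 1; g(t,1) = 0.
t=0: g(0,0)=1
t=1: g(1,-1)=1
t=2: g(2,-2)=1 g(2,0)=1
t=3: g(3,-3)=1 g(3,-1)=2
t=4: g(4,-4)=1 g(4,-2)=3 g(4,0)=2
t=5: g(5,-5)=1 g(5,-3)=4 g(5,-1)=5
t=6: g(6,-6)=1 g(6,-4)=5 g(6,-2)=9 g(6,0)=5
Paths never hitting 1: Σ_s g(6,s) = 20
Paths hitting 1: 2^6 - 20 = 44
P = 44/64 = 11/16

Answer: 11/16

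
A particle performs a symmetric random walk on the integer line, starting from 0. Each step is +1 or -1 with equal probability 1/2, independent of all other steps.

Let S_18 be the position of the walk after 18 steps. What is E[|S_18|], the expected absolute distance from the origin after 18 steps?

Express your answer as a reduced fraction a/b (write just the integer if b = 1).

Answer: 109395/32768

Derivation:
S_18 takes values m ≡ 0 (mod 2) with |m| ≤ 18; P(S_18=m) = C(18,(18+m)/2)/2^18.
Total paths: 2^18 = 262144
Distribution: P(S=-18)=1/262144, P(S=-16)=18/262144, P(S=-14)=153/262144, P(S=-12)=816/262144, P(S=-10)=3060/262144, P(S=-8)=8568/262144, P(S=-6)=18564/262144, P(S=-4)=31824/262144, P(S=-2)=43758/262144, P(S=0)=48620/262144, P(S=2)=43758/262144, P(S=4)=31824/262144, P(S=6)=18564/262144, P(S=8)=8568/262144, P(S=10)=3060/262144, P(S=12)=816/262144, P(S=14)=153/262144, P(S=16)=18/262144, P(S=18)=1/262144
E[|S_18|] = Σ_m |m|·P(S_18=m) = 875160/262144 = 109395/32768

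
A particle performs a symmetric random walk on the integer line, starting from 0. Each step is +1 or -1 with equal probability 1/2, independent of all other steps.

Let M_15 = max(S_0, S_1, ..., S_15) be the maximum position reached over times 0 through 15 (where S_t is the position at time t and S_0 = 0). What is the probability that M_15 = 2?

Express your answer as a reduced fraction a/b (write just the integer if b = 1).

Answer: 5005/32768

Derivation:
Let M_15 = max(S_0,...,S_15). Use the reflection principle: for j ≥ 1, #{paths with M_15 ≥ j} = #{S_15 ≥ j} + #{S_15 ≥ j+1}.
By reflection, #{M_15 ≥ 2} = #{S_15 ≥ 2} + #{S_15 ≥ 3} = 9949 + 9949 = 19898.
#{M_15 ≥ 3} = #{S_15 ≥ 3} + #{S_15 ≥ 4} = 9949 + 4944 = 14893.
#{M_15 = 2} = 19898 - 14893 = 5005.
P(M_15 = 2) = 5005/32768 = 5005/32768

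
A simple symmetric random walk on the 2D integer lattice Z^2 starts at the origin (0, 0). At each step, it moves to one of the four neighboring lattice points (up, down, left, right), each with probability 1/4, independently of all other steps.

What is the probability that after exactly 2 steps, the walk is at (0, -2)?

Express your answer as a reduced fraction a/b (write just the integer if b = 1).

Answer: 1/16

Derivation:
Let h be the number of horizontal steps (so 2-h are vertical). To end at (0,-2) need (h+0)/2 right-steps and ((2-h)-2)/2 up-steps.
Sum over h with 0 ≤ h ≤ 0, h ≡ 0 (mod 2), 2-h ≡ 0 (mod 2):
h=0: C(2,0)·C(0,0)·C(2,0) = 1·1·1 = 1
Total favorable: 1
Total paths: 4^2 = 16
P = 1/16 = 1/16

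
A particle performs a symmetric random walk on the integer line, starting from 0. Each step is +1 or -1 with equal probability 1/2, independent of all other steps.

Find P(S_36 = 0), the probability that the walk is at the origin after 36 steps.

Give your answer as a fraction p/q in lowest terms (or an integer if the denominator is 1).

To return to 0 after 36 steps: need exactly 18 steps of +1 and 18 of -1.
Favorable paths: C(36,18) = 9075135300
Total paths: 2^36 = 68719476736
P = 9075135300/68719476736 = 2268783825/17179869184

Answer: 2268783825/17179869184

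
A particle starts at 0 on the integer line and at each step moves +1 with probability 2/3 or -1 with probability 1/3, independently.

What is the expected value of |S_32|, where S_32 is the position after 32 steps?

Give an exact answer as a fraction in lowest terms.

Answer: 2217534842490272/205891132094649

Derivation:
S_32 takes values m ≡ 0 (mod 2) with |m| ≤ 32; P(S_32=m) = C(32,(32+m)/2) · (2/3)^((32+m)/2) · (1/3)^((32-m)/2).
Distribution: P(S=-32)=1/1853020188851841, P(S=-30)=64/1853020188851841, P(S=-28)=1984/1853020188851841, P(S=-26)=39680/1853020188851841, P(S=-24)=575360/1853020188851841, P(S=-22)=6444032/1853020188851841, P(S=-20)=6444032/205891132094649, P(S=-18)=47869952/205891132094649, P(S=-16)=299187200/205891132094649, P(S=-14)=4786995200/617673396283947, P(S=-12)=22020177920/617673396283947, P(S=-10)=88080711680/617673396283947, P(S=-8)=308282490880/617673396283947, P(S=-6)=948561510400/617673396283947, P(S=-4)=2574666956800/617673396283947, P(S=-2)=2059733565440/205891132094649, P(S=0)=4376933826560/205891132094649, P(S=2)=8238934261760/205891132094649, P(S=4)=41194671308800/617673396283947, P(S=6)=60707936665600/617673396283947, P(S=8)=78920317665280/617673396283947, P(S=10)=90194648760320/617673396283947, P(S=12)=90194648760320/617673396283947, P(S=14)=78430129356800/617673396283947, P(S=16)=19607532339200/205891132094649, P(S=18)=12548820697088/205891132094649, P(S=20)=6757057298432/205891132094649, P(S=22)=27028229193728/1853020188851841, P(S=24)=9652938997760/1853020188851841, P(S=26)=2662879723520/1853020188851841, P(S=28)=532575944704/1853020188851841, P(S=30)=68719476736/1853020188851841, P(S=32)=4294967296/1853020188851841
E[|S_32|] = Σ_m |m|·P(S_32=m) = 2217534842490272/205891132094649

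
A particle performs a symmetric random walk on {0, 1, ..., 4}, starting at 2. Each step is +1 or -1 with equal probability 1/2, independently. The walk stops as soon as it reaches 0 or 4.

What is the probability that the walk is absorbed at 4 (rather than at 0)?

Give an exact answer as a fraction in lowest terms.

Symmetric walk (p = 1/2): the harmonic-function argument gives P(hit 4 before 0 | start at 2) = a/N.
P = 2/4 = 1/2

Answer: 1/2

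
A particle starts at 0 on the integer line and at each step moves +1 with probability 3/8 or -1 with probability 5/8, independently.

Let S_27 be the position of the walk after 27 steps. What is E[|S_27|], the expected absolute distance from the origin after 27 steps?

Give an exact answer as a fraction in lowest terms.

Answer: 272455767493551121351041/37778931862957161709568

Derivation:
S_27 takes values m ≡ 1 (mod 2) with |m| ≤ 27; P(S_27=m) = C(27,(27+m)/2) · (3/8)^((27+m)/2) · (5/8)^((27-m)/2).
Distribution: P(S=-27)=7450580596923828125/2417851639229258349412352, P(S=-25)=120699405670166015625/2417851639229258349412352, P(S=-23)=941455364227294921875/2417851639229258349412352, P(S=-21)=4707276821136474609375/2417851639229258349412352, P(S=-19)=8473098278045654296875/1208925819614629174706176, P(S=-17)=23385751247406005859375/1208925819614629174706176, P(S=-15)=51448652744293212890625/1208925819614629174706176, P(S=-13)=92607574939727783203125/1208925819614629174706176, P(S=-11)=277822724819183349609375/2417851639229258349412352, P(S=-9)=351908784770965576171875/2417851639229258349412352, P(S=-7)=380061487552642822265625/2417851639229258349412352, P(S=-5)=352420652094268798828125/2417851639229258349412352, P(S=-3)=70484130418853759765625/604462909807314587353088, P(S=-1)=48796705674591064453125/604462909807314587353088, P(S=1)=29278023404754638671875/604462909807314587353088, P(S=3)=15224572170472412109375/604462909807314587353088, P(S=5)=27404229906850341796875/2417851639229258349412352, P(S=7)=10639289257953662109375/2417851639229258349412352, P(S=9)=3546429752651220703125/2417851639229258349412352, P(S=11)=1007932666542978515625/2417851639229258349412352, P(S=13)=120951919985157421875/1208925819614629174706176, P(S=15)=24190383997031484375/1208925819614629174706176, P(S=17)=3958426472241515625/1208925819614629174706176, P(S=19)=516316496379328125/1208925819614629174706176, P(S=21)=103263299275865625/2417851639229258349412352, P(S=23)=7434957547862325/2417851639229258349412352, P(S=25)=343151886824415/2417851639229258349412352, P(S=27)=7625597484987/2417851639229258349412352
E[|S_27|] = Σ_m |m|·P(S_27=m) = 272455767493551121351041/37778931862957161709568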